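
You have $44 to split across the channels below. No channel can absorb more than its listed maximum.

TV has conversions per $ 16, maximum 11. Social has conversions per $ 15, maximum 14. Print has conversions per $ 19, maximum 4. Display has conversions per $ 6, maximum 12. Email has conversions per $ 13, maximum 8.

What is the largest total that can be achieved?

608

Highest conversions per $ first: Print 19 > TV 16 > Social 15 > Email 13 > Display 6.
Give Print 4 to hit its cap of 4 ; 40 left.
Give TV 11 to hit its cap of 11 ; 29 left.
Social takes 14 to reach its cap of 14 ; 15 left.
Email takes 8 to reach its cap of 8 ; 7 left.
Display has room for 12 but only 7 remain, so it gets 7.
Total = 16×11 + 15×14 + 19×4 + 6×7 + 13×8 = 608.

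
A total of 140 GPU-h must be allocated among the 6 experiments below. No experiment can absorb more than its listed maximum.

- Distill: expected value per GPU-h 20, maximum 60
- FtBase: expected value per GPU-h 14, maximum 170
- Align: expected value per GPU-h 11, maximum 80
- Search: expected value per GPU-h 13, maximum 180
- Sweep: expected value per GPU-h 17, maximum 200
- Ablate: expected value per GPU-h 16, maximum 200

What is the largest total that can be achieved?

2560

Rank by expected value per GPU-h: Distill 20 > Sweep 17 > Ablate 16 > FtBase 14 > Search 13 > Align 11.
Distill: +60 to 60 (cap) ; 80 left.
Sweep has room for 200 but only 80 remain, so it gets 80.
Total = 20×60 + 17×80 = 2560.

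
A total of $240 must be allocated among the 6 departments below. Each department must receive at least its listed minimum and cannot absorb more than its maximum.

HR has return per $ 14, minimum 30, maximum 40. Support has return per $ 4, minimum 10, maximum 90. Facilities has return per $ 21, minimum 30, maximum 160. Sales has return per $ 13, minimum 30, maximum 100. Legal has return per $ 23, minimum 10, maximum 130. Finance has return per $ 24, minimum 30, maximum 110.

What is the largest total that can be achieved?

Meeting every minimum uses 30+10+30+30+10+30 = 140 $, leaving 100.
Order the departments by return per $: Finance 24 > Legal 23 > Facilities 21 > HR 14 > Sales 13 > Support 4.
Finance takes 80 more to reach its cap of 110 → 20 left.
Legal: +20 (room for 120) → 30. Pool exhausted.
Total = 14×30 + 4×10 + 21×30 + 13×30 + 23×30 + 24×110 = 4810.

4810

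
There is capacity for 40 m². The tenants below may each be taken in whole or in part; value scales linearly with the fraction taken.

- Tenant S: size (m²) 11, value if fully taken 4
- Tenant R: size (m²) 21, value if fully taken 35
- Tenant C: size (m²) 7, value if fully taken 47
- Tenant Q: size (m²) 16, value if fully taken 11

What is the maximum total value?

Best value per unit of size first: Tenant C 47/7≈6.71, Tenant R 35/21≈1.67, Tenant Q 11/16≈0.688, Tenant S 4/11≈0.364.
Take all of Tenant C (7 m², value 47) — 33 m² left.
Take all of Tenant R (21 m², value 35) — 12 m² left.
Only 12 m² remain; take 12/16 of Tenant Q for value 11×12/16 = 8.25.
Total value = 90.25.

90.25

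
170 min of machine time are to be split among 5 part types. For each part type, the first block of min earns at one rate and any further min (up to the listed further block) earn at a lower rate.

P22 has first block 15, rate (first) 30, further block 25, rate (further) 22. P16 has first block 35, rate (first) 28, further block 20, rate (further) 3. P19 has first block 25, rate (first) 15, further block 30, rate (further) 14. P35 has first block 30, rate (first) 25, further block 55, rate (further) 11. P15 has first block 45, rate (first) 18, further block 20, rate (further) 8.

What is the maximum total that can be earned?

Order all 10 blocks by rate: P22/T1 30 > P16/T1 28 > P35/T1 25 > P22/T2 22 > P15/T1 18 > P19/T1 15 > P19/T2 14 > P35/T2 11 > P15/T2 8 > P16/T2 3.
P22 T1 at 30: fill all 15 ; 155 left.
P16 T1 at 28: fill all 35 ; 120 left.
P35 T1 at 25: fill all 30 ; 90 left.
P22 T2 at 22: fill all 25 ; 65 left.
P15 T1 at 18: fill all 45 ; 20 left.
P19 T1 at 15: only 20 left, fill 20.
Total = 30×15 + 28×35 + 25×30 + 22×25 + 18×45 + 15×20 = 3840.

3840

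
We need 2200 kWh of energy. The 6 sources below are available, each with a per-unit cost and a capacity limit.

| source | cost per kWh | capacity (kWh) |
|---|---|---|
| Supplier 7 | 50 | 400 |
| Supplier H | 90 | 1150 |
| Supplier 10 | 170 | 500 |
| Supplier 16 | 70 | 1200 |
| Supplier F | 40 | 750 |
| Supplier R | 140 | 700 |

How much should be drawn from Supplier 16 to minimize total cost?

Fill from the cheapest source first.
Supplier F at 40: take all 750 kWh — 1450 still needed.
Supplier 7 (50): use full 400 — 1050 kWh to go.
Supplier 16 at 70: take 1050 of its 1200 — requirement met.
Supplier H, Supplier R, Supplier 10: unused.

1050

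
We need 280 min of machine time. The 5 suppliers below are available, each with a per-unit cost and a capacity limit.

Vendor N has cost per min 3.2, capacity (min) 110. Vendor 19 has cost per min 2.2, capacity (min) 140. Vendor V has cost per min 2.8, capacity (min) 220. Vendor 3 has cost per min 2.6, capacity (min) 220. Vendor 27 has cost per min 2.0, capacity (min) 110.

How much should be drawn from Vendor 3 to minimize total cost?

30

Fill from the cheapest supplier first.
Vendor 27 at 2.0: take all 110 min — 170 still needed.
Vendor 19 at 2.2: take all 140 min — 30 still needed.
Vendor 3 (2.6): take the remaining 30 — done.
Vendor V, Vendor N: unused.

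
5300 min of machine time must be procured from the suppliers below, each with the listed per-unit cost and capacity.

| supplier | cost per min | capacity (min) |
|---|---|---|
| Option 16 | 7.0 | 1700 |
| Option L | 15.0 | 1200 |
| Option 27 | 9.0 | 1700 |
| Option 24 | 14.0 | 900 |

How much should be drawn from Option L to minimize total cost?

Cheapest first:
Take 1700 from Option 16 at 7.0 — need 3600 more.
Take 1700 from Option 27 at 9.0 — need 1900 more.
Option 24 (14.0): use full 900 — 1000 min to go.
Take 1000 from Option L at 15.0 to finish.

1000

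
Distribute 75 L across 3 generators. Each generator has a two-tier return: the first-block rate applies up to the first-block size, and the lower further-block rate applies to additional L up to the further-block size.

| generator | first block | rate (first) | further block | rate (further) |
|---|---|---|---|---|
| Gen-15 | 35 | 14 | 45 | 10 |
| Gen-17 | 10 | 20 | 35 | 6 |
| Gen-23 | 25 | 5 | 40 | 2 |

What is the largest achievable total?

Treat each block as its own option and order by rate: Gen-17/T1 20 > Gen-15/T1 14 > Gen-15/T2 10 > Gen-17/T2 6 > Gen-23/T1 5 > Gen-23/T2 2.
Gen-17 T1 at 20: fill all 10 → 65 left.
Fill Gen-15 T1 block (35 at 14) → 30 left.
Gen-15/T2: +30 of 45 at 10; pool empty.
Total = 20×10 + 14×35 + 10×30 = 990.

990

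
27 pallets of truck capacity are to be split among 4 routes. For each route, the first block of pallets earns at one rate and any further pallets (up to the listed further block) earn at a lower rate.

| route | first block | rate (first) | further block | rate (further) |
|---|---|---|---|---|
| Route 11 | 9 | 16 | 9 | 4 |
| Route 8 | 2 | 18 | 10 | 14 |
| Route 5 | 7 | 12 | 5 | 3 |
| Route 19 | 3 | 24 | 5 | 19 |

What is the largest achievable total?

459

Order all 8 blocks by rate: Route 19/first 24 > Route 19/second 19 > Route 8/first 18 > Route 11/first 16 > Route 8/second 14 > Route 5/first 12 > Route 11/second 4 > Route 5/second 3.
Route 19 first at 24: fill all 3 → 24 left.
Fill Route 19 second block (5 at 19) → 19 left.
Fill Route 8 first block (2 at 18) → 17 left.
Route 11 first at 16: fill all 9 → 8 left.
Route 8 second at 14: only 8 left, fill 8.
Total = 24×3 + 19×5 + 18×2 + 16×9 + 14×8 = 459.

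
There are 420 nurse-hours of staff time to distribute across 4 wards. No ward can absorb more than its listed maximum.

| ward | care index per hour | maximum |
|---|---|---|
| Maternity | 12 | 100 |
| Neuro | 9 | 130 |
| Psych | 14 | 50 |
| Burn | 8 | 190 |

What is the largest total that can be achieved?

Order the wards by care index per hour: Psych 14 > Maternity 12 > Neuro 9 > Burn 8.
Give Psych 50 to hit its cap of 50 → 370 left.
Maternity: +100 to 100 (cap) → 270 left.
Neuro: +130 to 130 (cap) → 140 left.
Burn has room for 190 but only 140 remain, so it gets 140.
Total = 12×100 + 9×130 + 14×50 + 8×140 = 4190.

4190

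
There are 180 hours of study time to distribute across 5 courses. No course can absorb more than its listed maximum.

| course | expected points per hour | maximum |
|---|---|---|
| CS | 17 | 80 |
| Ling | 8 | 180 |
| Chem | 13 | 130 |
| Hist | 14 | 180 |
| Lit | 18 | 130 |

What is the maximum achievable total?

3190

Highest expected points per hour first: Lit 18 > CS 17 > Hist 14 > Chem 13 > Ling 8.
Give Lit 130 to hit its cap of 130 → 50 left.
CS: +50 (room for 80) → 50. Pool exhausted.
Total = 17×50 + 18×130 = 3190.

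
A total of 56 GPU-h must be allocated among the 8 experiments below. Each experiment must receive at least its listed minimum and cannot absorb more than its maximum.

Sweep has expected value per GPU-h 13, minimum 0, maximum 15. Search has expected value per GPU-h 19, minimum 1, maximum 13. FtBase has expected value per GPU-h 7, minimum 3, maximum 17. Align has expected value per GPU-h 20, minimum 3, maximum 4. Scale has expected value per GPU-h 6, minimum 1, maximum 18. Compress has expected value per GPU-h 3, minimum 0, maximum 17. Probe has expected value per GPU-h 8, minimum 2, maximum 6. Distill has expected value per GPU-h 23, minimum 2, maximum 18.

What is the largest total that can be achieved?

Meeting every minimum uses 0+1+3+3+1+0+2+2 = 12 GPU-h, leaving 44.
Order the experiments by expected value per GPU-h: Distill 23 > Align 20 > Search 19 > Sweep 13 > Probe 8 > FtBase 7 > Scale 6 > Compress 3.
Give Distill 16 more to hit its cap of 18 → 28 left.
Align: +1 to 4 (cap) → 27 left.
Search takes 12 more to reach its cap of 13 → 15 left.
Sweep: +15 to 15 (cap) → 0 left.
Total = 13×15 + 19×13 + 7×3 + 20×4 + 6×1 + 8×2 + 23×18 = 979.

979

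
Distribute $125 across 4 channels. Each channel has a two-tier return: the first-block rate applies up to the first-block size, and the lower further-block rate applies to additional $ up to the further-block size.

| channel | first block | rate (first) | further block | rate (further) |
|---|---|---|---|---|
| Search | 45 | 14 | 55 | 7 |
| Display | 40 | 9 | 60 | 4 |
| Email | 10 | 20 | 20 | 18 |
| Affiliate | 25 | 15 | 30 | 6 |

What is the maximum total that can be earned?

1790

Treat each block as its own option and order by rate: Email/tier1 20 > Email/tier2 18 > Affiliate/tier1 15 > Search/tier1 14 > Display/tier1 9 > Search/tier2 7 > Affiliate/tier2 6 > Display/tier2 4.
Email/tier1 (20): +10 — 115 left.
Email tier2 at 18: fill all 20 — 95 left.
Affiliate tier1 at 15: fill all 25 — 70 left.
Fill Search tier1 block (45 at 14) — 25 left.
Display/tier1: +25 of 40 at 9; pool empty.
Total = 20×10 + 18×20 + 15×25 + 14×45 + 9×25 = 1790.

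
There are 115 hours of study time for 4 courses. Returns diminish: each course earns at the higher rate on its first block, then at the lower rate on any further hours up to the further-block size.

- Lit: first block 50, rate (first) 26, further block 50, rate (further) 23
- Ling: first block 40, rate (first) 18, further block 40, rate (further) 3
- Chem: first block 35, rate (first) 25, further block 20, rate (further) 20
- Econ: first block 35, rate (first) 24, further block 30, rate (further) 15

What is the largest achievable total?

2895

Order all 8 blocks by rate: Lit/T1 26 > Chem/T1 25 > Econ/T1 24 > Lit/T2 23 > Chem/T2 20 > Ling/T1 18 > Econ/T2 15 > Ling/T2 3.
Lit T1 at 26: fill all 50 → 65 left.
Fill Chem T1 block (35 at 25) → 30 left.
Econ/T1: +30 of 35 at 24; pool empty.
Total = 26×50 + 25×35 + 24×30 = 2895.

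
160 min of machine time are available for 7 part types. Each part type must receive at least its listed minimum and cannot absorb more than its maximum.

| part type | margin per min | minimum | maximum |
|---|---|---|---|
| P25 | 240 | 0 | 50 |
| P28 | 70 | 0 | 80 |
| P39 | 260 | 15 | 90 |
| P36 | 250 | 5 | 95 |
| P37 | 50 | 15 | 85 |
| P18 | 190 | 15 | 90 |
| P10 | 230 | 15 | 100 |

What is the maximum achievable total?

36700

Meeting every minimum uses 0+0+15+5+15+15+15 = 65 min, leaving 95.
Highest margin per min first: P39 260 > P36 250 > P25 240 > P10 230 > P18 190 > P28 70 > P37 50.
P39 takes 75 more to reach its cap of 90 → 20 left.
P36 has room for 90 more but only 20 remain, so it gets 25.
Total = 260×90 + 250×25 + 50×15 + 190×15 + 230×15 = 36700.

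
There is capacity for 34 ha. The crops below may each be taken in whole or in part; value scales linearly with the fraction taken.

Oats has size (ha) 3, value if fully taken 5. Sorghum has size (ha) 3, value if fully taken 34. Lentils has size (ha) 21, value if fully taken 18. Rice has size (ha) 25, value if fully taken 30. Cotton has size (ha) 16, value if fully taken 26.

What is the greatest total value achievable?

Sort by value density: Sorghum 34/3≈11.3, Oats 5/3≈1.67, Cotton 26/16≈1.62, Rice 30/25≈1.2, Lentils 18/21≈0.857.
All 3 ha of Sorghum fit (value 34) ; 31 remain.
Oats: take in full, 3 ha for value 5 ; 28 left.
All 16 ha of Cotton fit (value 26) ; 12 remain.
12 ha left: a 12/25 share of Rice gives 30×12/25 = 14.4.
Total value = 79.4.

79.4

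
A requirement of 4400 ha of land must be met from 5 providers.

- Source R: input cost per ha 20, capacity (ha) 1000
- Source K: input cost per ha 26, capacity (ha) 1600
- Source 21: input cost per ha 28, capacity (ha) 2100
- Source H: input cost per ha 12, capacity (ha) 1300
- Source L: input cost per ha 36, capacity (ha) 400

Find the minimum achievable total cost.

Fill from the cheapest provider first.
Source H at 12: take all 1300 ha — 3100 still needed.
Source R (20): use full 1000 — 2100 ha to go.
Take 1600 from Source K at 26 — need 500 more.
Source 21 (28): take the remaining 500 — done.
Source L: unused.
Cost = 1300×12 + 1000×20 + 1600×26 + 500×28 = 91200.

91200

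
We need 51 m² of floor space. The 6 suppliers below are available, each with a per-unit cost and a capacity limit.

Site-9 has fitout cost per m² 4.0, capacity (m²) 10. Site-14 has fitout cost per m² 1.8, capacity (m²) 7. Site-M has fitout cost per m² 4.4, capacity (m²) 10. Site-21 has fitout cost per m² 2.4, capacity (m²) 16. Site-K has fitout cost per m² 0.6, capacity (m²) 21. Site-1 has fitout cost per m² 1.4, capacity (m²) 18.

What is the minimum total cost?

62.4

Fill from the cheapest supplier first.
Site-K (0.6): use full 21 — 30 m² to go.
Site-1 at 1.4: take all 18 m² — 12 still needed.
Site-14 at 1.8: take all 7 m² — 5 still needed.
Take 5 from Site-21 at 2.4 to finish.
Site-9, Site-M: unused.
Cost = 21×0.6 + 18×1.4 + 7×1.8 + 5×2.4 = 62.4.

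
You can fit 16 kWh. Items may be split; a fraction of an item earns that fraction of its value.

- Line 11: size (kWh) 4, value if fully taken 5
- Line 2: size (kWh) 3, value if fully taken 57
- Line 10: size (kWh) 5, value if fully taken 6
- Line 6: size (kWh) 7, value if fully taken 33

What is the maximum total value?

Best value per unit of size first: Line 2 57/3≈19, Line 6 33/7≈4.71, Line 11 5/4≈1.25, Line 10 6/5≈1.2.
Line 2: take in full, 3 kWh for value 57 — 13 left.
Line 6: take in full, 7 kWh for value 33 — 6 left.
All 4 kWh of Line 11 fit (value 5) — 2 remain.
2 kWh left: a 2/5 share of Line 10 gives 6×2/5 = 2.4.
Total value = 97.4.

97.4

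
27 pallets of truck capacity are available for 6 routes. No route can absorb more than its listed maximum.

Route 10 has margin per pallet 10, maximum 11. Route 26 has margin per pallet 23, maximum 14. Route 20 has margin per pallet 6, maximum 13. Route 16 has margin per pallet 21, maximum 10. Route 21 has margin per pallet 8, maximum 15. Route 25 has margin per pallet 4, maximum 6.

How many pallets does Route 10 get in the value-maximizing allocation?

3

Order the routes by margin per pallet: Route 26 23 > Route 16 21 > Route 10 10 > Route 21 8 > Route 20 6 > Route 25 4.
Route 26 takes 14 to reach its cap of 14 — 13 left.
Route 16 takes 10 to reach its cap of 10 — 3 left.
Route 10 has room for 11 but only 3 remain, so it gets 3.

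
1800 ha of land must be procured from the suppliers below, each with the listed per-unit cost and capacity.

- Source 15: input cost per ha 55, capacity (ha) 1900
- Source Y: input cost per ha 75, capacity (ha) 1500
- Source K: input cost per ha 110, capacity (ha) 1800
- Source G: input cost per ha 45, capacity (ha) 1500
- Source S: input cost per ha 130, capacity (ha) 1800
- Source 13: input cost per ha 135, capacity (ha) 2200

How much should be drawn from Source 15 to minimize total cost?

300

Fill from the cheapest supplier first.
Source G at 45: take all 1500 ha — 300 still needed.
Take 300 from Source 15 at 55 to finish.
Source Y, Source K, Source S, Source 13: unused.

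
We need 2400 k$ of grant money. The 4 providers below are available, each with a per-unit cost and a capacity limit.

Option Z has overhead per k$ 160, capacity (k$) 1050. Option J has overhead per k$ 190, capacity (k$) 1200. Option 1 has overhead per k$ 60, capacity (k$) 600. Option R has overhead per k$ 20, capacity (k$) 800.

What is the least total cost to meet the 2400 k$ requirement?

212000

Cheapest first:
Take 800 from Option R at 20 ; need 1600 more.
Option 1 (60): use full 600 ; 1000 k$ to go.
Take 1000 from Option Z at 160 to finish.
Option J: unused.
Cost = 800×20 + 600×60 + 1000×160 = 212000.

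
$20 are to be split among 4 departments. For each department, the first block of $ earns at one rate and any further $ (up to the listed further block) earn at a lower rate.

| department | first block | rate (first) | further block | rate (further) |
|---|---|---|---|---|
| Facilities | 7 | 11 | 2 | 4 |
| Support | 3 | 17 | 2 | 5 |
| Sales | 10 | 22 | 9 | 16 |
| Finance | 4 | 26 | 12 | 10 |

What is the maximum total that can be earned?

Rank every tier by rate: Finance/first 26 > Sales/first 22 > Support/first 17 > Sales/second 16 > Facilities/first 11 > Finance/second 10 > Support/second 5 > Facilities/second 4.
Fill Finance first block (4 at 26) → 16 left.
Sales/first (22): +10 → 6 left.
Fill Support first block (3 at 17) → 3 left.
Sales second at 16: only 3 left, fill 3.
Total = 26×4 + 22×10 + 17×3 + 16×3 = 423.

423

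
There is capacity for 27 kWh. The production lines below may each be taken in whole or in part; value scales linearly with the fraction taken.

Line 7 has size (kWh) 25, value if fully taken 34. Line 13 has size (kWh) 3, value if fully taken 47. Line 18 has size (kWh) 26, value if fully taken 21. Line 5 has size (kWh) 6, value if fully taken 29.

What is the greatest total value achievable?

100.48

Sort by value density: Line 13 47/3≈15.7, Line 5 29/6≈4.83, Line 7 34/25≈1.36, Line 18 21/26≈0.808.
Take all of Line 13 (3 kWh, value 47) → 24 kWh left.
Line 5: take in full, 6 kWh for value 29 → 18 left.
Only 18 kWh remain; take 18/25 of Line 7 for value 34×18/25 = 24.48.
Total value = 100.48.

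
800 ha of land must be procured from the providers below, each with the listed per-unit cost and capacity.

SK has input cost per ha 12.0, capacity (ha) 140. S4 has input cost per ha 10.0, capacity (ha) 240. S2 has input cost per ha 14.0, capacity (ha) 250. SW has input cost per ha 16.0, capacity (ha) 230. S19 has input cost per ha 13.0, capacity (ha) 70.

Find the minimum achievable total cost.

Fill from the cheapest provider first.
S4 at 10.0: take all 240 ha ; 560 still needed.
SK (12.0): use full 140 ; 420 ha to go.
Take 70 from S19 at 13.0 ; need 350 more.
S2 (14.0): use full 250 ; 100 ha to go.
SW at 16.0: take 100 of its 230 ; requirement met.
Cost = 240×10.0 + 140×12.0 + 70×13.0 + 250×14.0 + 100×16.0 = 10090.

10090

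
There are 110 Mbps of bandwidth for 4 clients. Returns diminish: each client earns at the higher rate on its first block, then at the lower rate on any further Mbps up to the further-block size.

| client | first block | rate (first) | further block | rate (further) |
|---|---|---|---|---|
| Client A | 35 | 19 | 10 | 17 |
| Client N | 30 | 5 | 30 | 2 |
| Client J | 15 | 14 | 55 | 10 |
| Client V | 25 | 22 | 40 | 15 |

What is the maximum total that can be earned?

Rank every tier by rate: Client V/tier1 22 > Client A/tier1 19 > Client A/tier2 17 > Client V/tier2 15 > Client J/tier1 14 > Client J/tier2 10 > Client N/tier1 5 > Client N/tier2 2.
Client V tier1 at 22: fill all 25 ; 85 left.
Client A/tier1 (19): +35 ; 50 left.
Client A tier2 at 17: fill all 10 ; 40 left.
Fill Client V tier2 block (40 at 15) ; 0 left.
Total = 22×25 + 19×35 + 17×10 + 15×40 = 1985.

1985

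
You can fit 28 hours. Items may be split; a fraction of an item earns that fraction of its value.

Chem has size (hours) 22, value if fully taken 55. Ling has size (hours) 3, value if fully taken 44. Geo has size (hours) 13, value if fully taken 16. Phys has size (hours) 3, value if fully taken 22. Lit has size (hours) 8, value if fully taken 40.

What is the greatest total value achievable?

141

Best value per unit of size first: Ling 44/3≈14.7, Phys 22/3≈7.33, Lit 40/8≈5, Chem 55/22≈2.5, Geo 16/13≈1.23.
All 3 hours of Ling fit (value 44) → 25 remain.
All 3 hours of Phys fit (value 22) → 22 remain.
Lit: take in full, 8 hours for value 40 → 14 left.
Only 14 hours remain; take 14/22 of Chem for value 55×14/22 = 35.
Total value = 141.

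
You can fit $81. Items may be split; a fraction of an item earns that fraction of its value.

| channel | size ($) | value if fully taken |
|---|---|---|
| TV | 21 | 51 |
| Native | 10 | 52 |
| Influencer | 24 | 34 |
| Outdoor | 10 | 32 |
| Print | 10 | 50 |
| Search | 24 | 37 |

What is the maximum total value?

Best value per unit of size first: Native 52/10≈5.2, Print 50/10≈5, Outdoor 32/10≈3.2, TV 51/21≈2.43, Search 37/24≈1.54, Influencer 34/24≈1.42.
All 10 $ of Native fit (value 52) — 71 remain.
Take all of Print (10 $, value 50) — 61 $ left.
All 10 $ of Outdoor fit (value 32) — 51 remain.
TV: take in full, 21 $ for value 51 — 30 left.
Take all of Search (24 $, value 37) — 6 $ left.
Fill the last 6 $ with part of Influencer: 6/24 of it earns 8.5.
Total value = 230.5.

230.5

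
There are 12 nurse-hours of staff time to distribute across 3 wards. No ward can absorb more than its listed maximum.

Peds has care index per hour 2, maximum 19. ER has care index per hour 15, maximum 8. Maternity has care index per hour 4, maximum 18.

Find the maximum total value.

Highest care index per hour first: ER 15 > Maternity 4 > Peds 2.
ER takes 8 to reach its cap of 8 → 4 left.
Maternity has room for 18 but only 4 remain, so it gets 4.
Total = 15×8 + 4×4 = 136.

136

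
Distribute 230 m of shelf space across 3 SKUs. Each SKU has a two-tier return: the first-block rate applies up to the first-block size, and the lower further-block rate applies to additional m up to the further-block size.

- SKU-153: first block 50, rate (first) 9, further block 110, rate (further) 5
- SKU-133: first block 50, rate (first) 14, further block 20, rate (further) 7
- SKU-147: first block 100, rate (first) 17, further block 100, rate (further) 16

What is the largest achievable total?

3720

Treat each block as its own option and order by rate: SKU-147/tier1 17 > SKU-147/tier2 16 > SKU-133/tier1 14 > SKU-153/tier1 9 > SKU-133/tier2 7 > SKU-153/tier2 5.
SKU-147/tier1 (17): +100 — 130 left.
SKU-147/tier2 (16): +100 — 30 left.
SKU-133 tier1 at 14: only 30 left, fill 30.
Total = 17×100 + 16×100 + 14×30 = 3720.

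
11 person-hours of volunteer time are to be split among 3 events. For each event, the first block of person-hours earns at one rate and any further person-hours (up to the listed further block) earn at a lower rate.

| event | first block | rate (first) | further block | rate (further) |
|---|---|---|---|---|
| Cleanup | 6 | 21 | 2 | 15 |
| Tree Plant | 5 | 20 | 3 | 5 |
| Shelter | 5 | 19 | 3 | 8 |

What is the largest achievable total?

Rank every tier by rate: Cleanup/T1 21 > Tree Plant/T1 20 > Shelter/T1 19 > Cleanup/T2 15 > Shelter/T2 8 > Tree Plant/T2 5.
Cleanup/T1 (21): +6 → 5 left.
Fill Tree Plant T1 block (5 at 20) → 0 left.
Total = 21×6 + 20×5 = 226.

226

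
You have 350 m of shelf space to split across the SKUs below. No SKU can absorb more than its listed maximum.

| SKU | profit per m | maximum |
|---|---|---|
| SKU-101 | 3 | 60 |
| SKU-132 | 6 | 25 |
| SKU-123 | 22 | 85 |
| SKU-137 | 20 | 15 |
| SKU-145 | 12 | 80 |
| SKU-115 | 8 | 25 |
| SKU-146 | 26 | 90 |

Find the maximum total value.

Highest profit per m first: SKU-146 26 > SKU-123 22 > SKU-137 20 > SKU-145 12 > SKU-115 8 > SKU-132 6 > SKU-101 3.
SKU-146: +90 to 90 (cap) — 260 left.
SKU-123 takes 85 to reach its cap of 85 — 175 left.
SKU-137: +15 to 15 (cap) — 160 left.
Give SKU-145 80 to hit its cap of 80 — 80 left.
Give SKU-115 25 to hit its cap of 25 — 55 left.
SKU-132: +25 to 25 (cap) — 30 left.
SKU-101: +30 (room for 60) → 30. Pool exhausted.
Total = 3×30 + 6×25 + 22×85 + 20×15 + 12×80 + 8×25 + 26×90 = 5910.

5910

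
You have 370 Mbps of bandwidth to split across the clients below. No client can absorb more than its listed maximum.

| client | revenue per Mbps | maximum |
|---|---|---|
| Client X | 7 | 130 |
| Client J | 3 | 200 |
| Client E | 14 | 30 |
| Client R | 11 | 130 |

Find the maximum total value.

Order the clients by revenue per Mbps: Client E 14 > Client R 11 > Client X 7 > Client J 3.
Give Client E 30 to hit its cap of 30 — 340 left.
Give Client R 130 to hit its cap of 130 — 210 left.
Client X takes 130 to reach its cap of 130 — 80 left.
Only 80 left; Client J takes them to reach 80.
Total = 7×130 + 3×80 + 14×30 + 11×130 = 3000.

3000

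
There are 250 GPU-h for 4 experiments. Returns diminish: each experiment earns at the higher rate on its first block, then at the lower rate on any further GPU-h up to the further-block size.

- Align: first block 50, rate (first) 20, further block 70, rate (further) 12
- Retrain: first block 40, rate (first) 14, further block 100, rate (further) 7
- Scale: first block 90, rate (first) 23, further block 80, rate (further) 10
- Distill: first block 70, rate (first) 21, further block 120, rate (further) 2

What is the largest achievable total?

Rank every tier by rate: Scale/T1 23 > Distill/T1 21 > Align/T1 20 > Retrain/T1 14 > Align/T2 12 > Scale/T2 10 > Retrain/T2 7 > Distill/T2 2.
Fill Scale T1 block (90 at 23) → 160 left.
Fill Distill T1 block (70 at 21) → 90 left.
Fill Align T1 block (50 at 20) → 40 left.
Fill Retrain T1 block (40 at 14) → 0 left.
Total = 23×90 + 21×70 + 20×50 + 14×40 = 5100.

5100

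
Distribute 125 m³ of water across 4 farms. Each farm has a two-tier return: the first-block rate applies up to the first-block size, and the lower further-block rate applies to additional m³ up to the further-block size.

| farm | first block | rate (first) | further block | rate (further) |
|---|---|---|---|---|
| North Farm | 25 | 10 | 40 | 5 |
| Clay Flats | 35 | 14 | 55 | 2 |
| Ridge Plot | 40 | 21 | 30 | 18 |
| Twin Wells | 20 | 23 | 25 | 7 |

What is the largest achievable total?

2330

Rank every tier by rate: Twin Wells/first 23 > Ridge Plot/first 21 > Ridge Plot/second 18 > Clay Flats/first 14 > North Farm/first 10 > Twin Wells/second 7 > North Farm/second 5 > Clay Flats/second 2.
Fill Twin Wells first block (20 at 23) → 105 left.
Ridge Plot/first (21): +40 → 65 left.
Ridge Plot/second (18): +30 → 35 left.
Clay Flats/first (14): +35 → 0 left.
Total = 23×20 + 21×40 + 18×30 + 14×35 = 2330.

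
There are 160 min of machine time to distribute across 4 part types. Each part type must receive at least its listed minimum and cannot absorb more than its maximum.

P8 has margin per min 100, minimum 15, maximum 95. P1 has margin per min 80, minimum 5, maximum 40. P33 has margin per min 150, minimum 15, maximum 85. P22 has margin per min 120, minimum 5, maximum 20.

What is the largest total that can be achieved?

Meeting every minimum uses 15+5+15+5 = 40 min, leaving 120.
Highest margin per min first: P33 150 > P22 120 > P8 100 > P1 80.
P33 takes 70 more to reach its cap of 85 → 50 left.
P22: +15 to 20 (cap) → 35 left.
P8: +35 (room for 80) → 50. Pool exhausted.
Total = 100×50 + 80×5 + 150×85 + 120×20 = 20550.

20550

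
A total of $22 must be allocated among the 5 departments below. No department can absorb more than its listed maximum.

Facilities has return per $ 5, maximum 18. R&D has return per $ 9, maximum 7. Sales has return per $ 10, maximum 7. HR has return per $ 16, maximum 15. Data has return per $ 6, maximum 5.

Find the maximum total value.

310

Rank by return per $: HR 16 > Sales 10 > R&D 9 > Data 6 > Facilities 5.
Give HR 15 to hit its cap of 15 — 7 left.
Sales takes 7 to reach its cap of 7 — 0 left.
Total = 10×7 + 16×15 = 310.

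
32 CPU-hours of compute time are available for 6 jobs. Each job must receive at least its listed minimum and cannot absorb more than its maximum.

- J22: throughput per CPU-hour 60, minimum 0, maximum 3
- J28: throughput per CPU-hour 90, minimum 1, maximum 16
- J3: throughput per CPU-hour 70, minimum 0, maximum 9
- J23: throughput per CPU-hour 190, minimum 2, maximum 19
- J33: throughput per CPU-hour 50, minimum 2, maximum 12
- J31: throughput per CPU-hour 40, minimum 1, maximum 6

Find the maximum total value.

Meeting every minimum uses 0+1+0+2+2+1 = 6 CPU-hours, leaving 26.
Highest throughput per CPU-hour first: J23 190 > J28 90 > J3 70 > J22 60 > J33 50 > J31 40.
Give J23 17 more to hit its cap of 19 ; 9 left.
J28 has room for 15 more but only 9 remain, so it gets 10.
Total = 90×10 + 190×19 + 50×2 + 40×1 = 4650.

4650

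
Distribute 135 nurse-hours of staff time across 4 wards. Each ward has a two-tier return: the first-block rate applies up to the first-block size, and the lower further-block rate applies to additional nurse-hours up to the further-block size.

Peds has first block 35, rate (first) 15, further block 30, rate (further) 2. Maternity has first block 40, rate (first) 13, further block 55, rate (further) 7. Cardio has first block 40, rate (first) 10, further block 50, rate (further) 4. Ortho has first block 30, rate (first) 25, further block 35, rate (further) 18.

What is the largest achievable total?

Order all 8 blocks by rate: Ortho/first 25 > Ortho/second 18 > Peds/first 15 > Maternity/first 13 > Cardio/first 10 > Maternity/second 7 > Cardio/second 4 > Peds/second 2.
Ortho first at 25: fill all 30 → 105 left.
Fill Ortho second block (35 at 18) → 70 left.
Fill Peds first block (35 at 15) → 35 left.
35 remain; put them into Maternity first at 13.
Total = 25×30 + 18×35 + 15×35 + 13×35 = 2360.

2360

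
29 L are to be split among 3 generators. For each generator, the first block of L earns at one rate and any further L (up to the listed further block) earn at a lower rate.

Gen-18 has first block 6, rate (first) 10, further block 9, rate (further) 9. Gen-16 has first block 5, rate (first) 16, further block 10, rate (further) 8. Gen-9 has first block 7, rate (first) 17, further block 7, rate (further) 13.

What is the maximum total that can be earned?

386

Treat each block as its own option and order by rate: Gen-9/first 17 > Gen-16/first 16 > Gen-9/second 13 > Gen-18/first 10 > Gen-18/second 9 > Gen-16/second 8.
Gen-9 first at 17: fill all 7 ; 22 left.
Gen-16 first at 16: fill all 5 ; 17 left.
Gen-9 second at 13: fill all 7 ; 10 left.
Gen-18/first (10): +6 ; 4 left.
Gen-18/second: +4 of 9 at 9; pool empty.
Total = 17×7 + 16×5 + 13×7 + 10×6 + 9×4 = 386.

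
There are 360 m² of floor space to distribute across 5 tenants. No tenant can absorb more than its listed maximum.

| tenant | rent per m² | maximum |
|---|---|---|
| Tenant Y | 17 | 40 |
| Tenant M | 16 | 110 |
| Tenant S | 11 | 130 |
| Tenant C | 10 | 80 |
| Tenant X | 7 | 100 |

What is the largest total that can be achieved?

4670

Highest rent per m² first: Tenant Y 17 > Tenant M 16 > Tenant S 11 > Tenant C 10 > Tenant X 7.
Tenant Y: +40 to 40 (cap) — 320 left.
Tenant M: +110 to 110 (cap) — 210 left.
Give Tenant S 130 to hit its cap of 130 — 80 left.
Tenant C takes 80 to reach its cap of 80 — 0 left.
Total = 17×40 + 16×110 + 11×130 + 10×80 = 4670.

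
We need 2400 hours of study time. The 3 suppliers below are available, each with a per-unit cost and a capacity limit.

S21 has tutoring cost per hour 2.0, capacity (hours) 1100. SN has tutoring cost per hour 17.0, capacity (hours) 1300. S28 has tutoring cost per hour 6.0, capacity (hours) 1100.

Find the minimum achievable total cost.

12200

Fill from the cheapest supplier first.
S21 (2.0): use full 1100 — 1300 hours to go.
S28 at 6.0: take all 1100 hours — 200 still needed.
SN at 17.0: take 200 of its 1300 — requirement met.
Cost = 1100×2.0 + 1100×6.0 + 200×17.0 = 12200.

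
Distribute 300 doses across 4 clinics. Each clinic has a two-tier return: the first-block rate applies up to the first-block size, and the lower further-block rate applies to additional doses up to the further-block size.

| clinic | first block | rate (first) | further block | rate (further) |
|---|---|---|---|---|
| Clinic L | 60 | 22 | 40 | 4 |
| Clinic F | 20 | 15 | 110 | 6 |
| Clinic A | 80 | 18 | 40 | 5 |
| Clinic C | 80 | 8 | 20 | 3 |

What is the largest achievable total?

Rank every tier by rate: Clinic L/tier1 22 > Clinic A/tier1 18 > Clinic F/tier1 15 > Clinic C/tier1 8 > Clinic F/tier2 6 > Clinic A/tier2 5 > Clinic L/tier2 4 > Clinic C/tier2 3.
Clinic L/tier1 (22): +60 ; 240 left.
Clinic A/tier1 (18): +80 ; 160 left.
Clinic F/tier1 (15): +20 ; 140 left.
Fill Clinic C tier1 block (80 at 8) ; 60 left.
Clinic F tier2 at 6: only 60 left, fill 60.
Total = 22×60 + 18×80 + 15×20 + 8×80 + 6×60 = 4060.

4060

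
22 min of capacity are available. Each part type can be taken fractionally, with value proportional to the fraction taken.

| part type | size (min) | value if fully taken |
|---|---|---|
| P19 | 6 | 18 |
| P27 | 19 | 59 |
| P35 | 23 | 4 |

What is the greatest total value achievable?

68

Sort by value density: P27 59/19≈3.11, P19 18/6≈3, P35 4/23≈0.174.
P27: take in full, 19 min for value 59 → 3 left.
3 min left: a 3/6 share of P19 gives 18×3/6 = 9.
Total value = 68.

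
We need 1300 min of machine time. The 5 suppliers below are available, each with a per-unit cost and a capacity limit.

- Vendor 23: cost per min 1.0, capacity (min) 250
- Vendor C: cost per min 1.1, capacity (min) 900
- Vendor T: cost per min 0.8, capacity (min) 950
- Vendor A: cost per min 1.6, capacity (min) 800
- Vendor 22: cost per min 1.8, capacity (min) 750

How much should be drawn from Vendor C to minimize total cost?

Fill from the cheapest supplier first.
Take 950 from Vendor T at 0.8 → need 350 more.
Vendor 23 at 1.0: take all 250 min → 100 still needed.
Take 100 from Vendor C at 1.1 to finish.
Vendor A, Vendor 22: unused.

100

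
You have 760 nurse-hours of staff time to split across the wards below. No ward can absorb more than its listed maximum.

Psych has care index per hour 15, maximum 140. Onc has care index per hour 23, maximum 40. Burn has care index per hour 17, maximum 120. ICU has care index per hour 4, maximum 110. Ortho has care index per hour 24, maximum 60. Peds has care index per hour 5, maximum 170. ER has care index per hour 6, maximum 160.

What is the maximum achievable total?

8590

Rank by care index per hour: Ortho 24 > Onc 23 > Burn 17 > Psych 15 > ER 6 > Peds 5 > ICU 4.
Ortho takes 60 to reach its cap of 60 → 700 left.
Onc takes 40 to reach its cap of 40 → 660 left.
Burn: +120 to 120 (cap) → 540 left.
Psych takes 140 to reach its cap of 140 → 400 left.
ER takes 160 to reach its cap of 160 → 240 left.
Give Peds 170 to hit its cap of 170 → 70 left.
ICU has room for 110 but only 70 remain, so it gets 70.
Total = 15×140 + 23×40 + 17×120 + 4×70 + 24×60 + 5×170 + 6×160 = 8590.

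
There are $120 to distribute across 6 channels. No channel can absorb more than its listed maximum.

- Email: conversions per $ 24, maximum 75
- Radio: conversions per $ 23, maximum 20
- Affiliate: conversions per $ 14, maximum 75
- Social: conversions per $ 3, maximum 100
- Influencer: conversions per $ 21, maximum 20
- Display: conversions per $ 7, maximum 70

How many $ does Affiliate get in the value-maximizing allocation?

Highest conversions per $ first: Email 24 > Radio 23 > Influencer 21 > Affiliate 14 > Display 7 > Social 3.
Email: +75 to 75 (cap) ; 45 left.
Give Radio 20 to hit its cap of 20 ; 25 left.
Influencer takes 20 to reach its cap of 20 ; 5 left.
Only 5 left; Affiliate takes them to reach 5.

5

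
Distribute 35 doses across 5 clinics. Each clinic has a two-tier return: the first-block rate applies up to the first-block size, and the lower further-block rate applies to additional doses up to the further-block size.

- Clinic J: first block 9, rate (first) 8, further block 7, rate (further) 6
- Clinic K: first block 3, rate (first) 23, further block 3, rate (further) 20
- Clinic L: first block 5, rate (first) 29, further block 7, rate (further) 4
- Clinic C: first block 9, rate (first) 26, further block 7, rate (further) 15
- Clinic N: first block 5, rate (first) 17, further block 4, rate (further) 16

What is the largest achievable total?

Rank every tier by rate: Clinic L/T1 29 > Clinic C/T1 26 > Clinic K/T1 23 > Clinic K/T2 20 > Clinic N/T1 17 > Clinic N/T2 16 > Clinic C/T2 15 > Clinic J/T1 8 > Clinic J/T2 6 > Clinic L/T2 4.
Clinic L/T1 (29): +5 — 30 left.
Clinic C/T1 (26): +9 — 21 left.
Clinic K T1 at 23: fill all 3 — 18 left.
Clinic K T2 at 20: fill all 3 — 15 left.
Clinic N/T1 (17): +5 — 10 left.
Clinic N T2 at 16: fill all 4 — 6 left.
Clinic C/T2: +6 of 7 at 15; pool empty.
Total = 29×5 + 26×9 + 23×3 + 20×3 + 17×5 + 16×4 + 15×6 = 747.

747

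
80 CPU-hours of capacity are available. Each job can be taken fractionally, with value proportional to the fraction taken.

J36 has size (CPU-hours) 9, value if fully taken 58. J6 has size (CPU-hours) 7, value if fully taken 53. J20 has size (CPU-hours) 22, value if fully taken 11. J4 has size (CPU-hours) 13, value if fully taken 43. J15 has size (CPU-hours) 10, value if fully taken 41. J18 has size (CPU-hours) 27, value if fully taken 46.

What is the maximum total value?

248

Sort by value density: J6 53/7≈7.57, J36 58/9≈6.44, J15 41/10≈4.1, J4 43/13≈3.31, J18 46/27≈1.7, J20 11/22≈0.5.
J6: take in full, 7 CPU-hours for value 53 — 73 left.
J36: take in full, 9 CPU-hours for value 58 — 64 left.
J15: take in full, 10 CPU-hours for value 41 — 54 left.
Take all of J4 (13 CPU-hours, value 43) — 41 CPU-hours left.
J18: take in full, 27 CPU-hours for value 46 — 14 left.
Only 14 CPU-hours remain; take 14/22 of J20 for value 11×14/22 = 7.
Total value = 248.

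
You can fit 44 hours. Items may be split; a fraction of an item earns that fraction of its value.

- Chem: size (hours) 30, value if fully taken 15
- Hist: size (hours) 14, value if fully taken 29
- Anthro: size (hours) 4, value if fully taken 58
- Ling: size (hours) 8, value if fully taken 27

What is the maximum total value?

123

Best value per unit of size first: Anthro 58/4≈14.5, Ling 27/8≈3.38, Hist 29/14≈2.07, Chem 15/30≈0.5.
All 4 hours of Anthro fit (value 58) → 40 remain.
Take all of Ling (8 hours, value 27) → 32 hours left.
All 14 hours of Hist fit (value 29) → 18 remain.
Fill the last 18 hours with part of Chem: 18/30 of it earns 9.
Total value = 123.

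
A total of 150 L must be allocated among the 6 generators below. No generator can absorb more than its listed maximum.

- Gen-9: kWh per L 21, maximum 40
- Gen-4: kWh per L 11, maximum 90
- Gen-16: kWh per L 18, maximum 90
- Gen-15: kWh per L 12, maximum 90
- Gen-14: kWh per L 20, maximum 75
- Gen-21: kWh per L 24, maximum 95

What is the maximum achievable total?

3420

Order the generators by kWh per L: Gen-21 24 > Gen-9 21 > Gen-14 20 > Gen-16 18 > Gen-15 12 > Gen-4 11.
Gen-21: +95 to 95 (cap) — 55 left.
Give Gen-9 40 to hit its cap of 40 — 15 left.
Gen-14: +15 (room for 75) → 15. Pool exhausted.
Total = 21×40 + 20×15 + 24×95 = 3420.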